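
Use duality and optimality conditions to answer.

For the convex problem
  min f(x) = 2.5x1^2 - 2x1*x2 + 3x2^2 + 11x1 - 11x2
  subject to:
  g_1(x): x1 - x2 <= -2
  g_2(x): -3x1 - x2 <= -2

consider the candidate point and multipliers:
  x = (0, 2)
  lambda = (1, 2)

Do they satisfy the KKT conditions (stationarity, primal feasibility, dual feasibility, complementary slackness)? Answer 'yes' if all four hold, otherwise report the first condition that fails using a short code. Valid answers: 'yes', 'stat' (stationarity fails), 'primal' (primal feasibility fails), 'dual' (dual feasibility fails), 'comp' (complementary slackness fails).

Gradient of f: grad f(x) = Q x + c = (7, 1)
Constraint values g_i(x) = a_i^T x - b_i:
  g_1((0, 2)) = 0
  g_2((0, 2)) = 0
Stationarity residual: grad f(x) + sum_i lambda_i a_i = (2, -2)
  -> stationarity FAILS
Primal feasibility (all g_i <= 0): OK
Dual feasibility (all lambda_i >= 0): OK
Complementary slackness (lambda_i * g_i(x) = 0 for all i): OK

Verdict: the first failing condition is stationarity -> stat.

stat


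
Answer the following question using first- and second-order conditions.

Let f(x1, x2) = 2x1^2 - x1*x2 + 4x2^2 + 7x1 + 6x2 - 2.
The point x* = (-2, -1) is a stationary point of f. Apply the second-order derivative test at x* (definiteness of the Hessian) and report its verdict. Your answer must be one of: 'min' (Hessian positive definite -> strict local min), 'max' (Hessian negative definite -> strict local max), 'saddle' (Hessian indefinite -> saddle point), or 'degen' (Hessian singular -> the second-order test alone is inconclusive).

Compute the Hessian H = grad^2 f:
  H = [[4, -1], [-1, 8]]
Verify stationarity: grad f(x*) = H x* + g = (0, 0).
Eigenvalues of H: 3.7639, 8.2361.
Both eigenvalues > 0, so H is positive definite -> x* is a strict local min.

min


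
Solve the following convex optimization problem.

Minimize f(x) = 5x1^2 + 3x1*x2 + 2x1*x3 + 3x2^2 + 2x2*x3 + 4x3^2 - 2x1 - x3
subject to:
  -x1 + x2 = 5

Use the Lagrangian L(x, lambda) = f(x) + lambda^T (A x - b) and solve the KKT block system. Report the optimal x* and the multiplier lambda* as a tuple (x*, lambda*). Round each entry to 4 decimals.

Form the Lagrangian:
  L(x, lambda) = (1/2) x^T Q x + c^T x + lambda^T (A x - b)
Stationarity (grad_x L = 0): Q x + c + A^T lambda = 0.
Primal feasibility: A x = b.

This gives the KKT block system:
  [ Q   A^T ] [ x     ]   [-c ]
  [ A    0  ] [ lambda ] = [ b ]

Solving the linear system:
  x*      = (-1.925, 3.075, -0.1625)
  lambda* = (-12.35)
  f(x*)   = 32.8812

x* = (-1.925, 3.075, -0.1625), lambda* = (-12.35)


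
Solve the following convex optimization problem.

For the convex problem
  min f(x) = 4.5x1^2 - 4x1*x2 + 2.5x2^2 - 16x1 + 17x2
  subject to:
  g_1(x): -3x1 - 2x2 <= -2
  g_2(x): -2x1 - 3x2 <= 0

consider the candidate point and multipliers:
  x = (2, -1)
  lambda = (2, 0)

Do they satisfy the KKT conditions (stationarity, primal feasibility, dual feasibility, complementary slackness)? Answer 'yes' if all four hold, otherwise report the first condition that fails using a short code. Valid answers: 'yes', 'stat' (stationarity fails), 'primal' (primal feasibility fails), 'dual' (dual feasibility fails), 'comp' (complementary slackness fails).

Gradient of f: grad f(x) = Q x + c = (6, 4)
Constraint values g_i(x) = a_i^T x - b_i:
  g_1((2, -1)) = -2
  g_2((2, -1)) = -1
Stationarity residual: grad f(x) + sum_i lambda_i a_i = (0, 0)
  -> stationarity OK
Primal feasibility (all g_i <= 0): OK
Dual feasibility (all lambda_i >= 0): OK
Complementary slackness (lambda_i * g_i(x) = 0 for all i): FAILS

Verdict: the first failing condition is complementary_slackness -> comp.

comp


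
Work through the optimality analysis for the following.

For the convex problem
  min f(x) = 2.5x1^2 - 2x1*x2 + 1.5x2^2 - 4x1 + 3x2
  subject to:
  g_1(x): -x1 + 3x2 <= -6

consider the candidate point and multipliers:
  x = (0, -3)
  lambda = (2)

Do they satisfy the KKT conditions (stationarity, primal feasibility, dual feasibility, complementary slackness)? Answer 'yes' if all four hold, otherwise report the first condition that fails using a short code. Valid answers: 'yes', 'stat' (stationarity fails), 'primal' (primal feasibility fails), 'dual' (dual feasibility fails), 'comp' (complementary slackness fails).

Gradient of f: grad f(x) = Q x + c = (2, -6)
Constraint values g_i(x) = a_i^T x - b_i:
  g_1((0, -3)) = -3
Stationarity residual: grad f(x) + sum_i lambda_i a_i = (0, 0)
  -> stationarity OK
Primal feasibility (all g_i <= 0): OK
Dual feasibility (all lambda_i >= 0): OK
Complementary slackness (lambda_i * g_i(x) = 0 for all i): FAILS

Verdict: the first failing condition is complementary_slackness -> comp.

comp


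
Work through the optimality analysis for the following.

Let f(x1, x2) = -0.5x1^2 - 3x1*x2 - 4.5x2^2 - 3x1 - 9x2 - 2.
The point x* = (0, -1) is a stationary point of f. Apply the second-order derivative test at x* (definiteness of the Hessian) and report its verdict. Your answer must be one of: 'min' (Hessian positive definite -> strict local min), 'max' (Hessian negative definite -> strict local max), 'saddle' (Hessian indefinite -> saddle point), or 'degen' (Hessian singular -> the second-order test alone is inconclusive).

Compute the Hessian H = grad^2 f:
  H = [[-1, -3], [-3, -9]]
Verify stationarity: grad f(x*) = H x* + g = (0, 0).
Eigenvalues of H: -10, 0.
H has a zero eigenvalue (singular; negative semidefinite but not definite), so H is neither positive definite, negative definite, nor indefinite. The second-order test alone is inconclusive -> degen.
(Indeed, f is constant along the null direction of H through x*, so x* is not a strict local extremum.)

degen


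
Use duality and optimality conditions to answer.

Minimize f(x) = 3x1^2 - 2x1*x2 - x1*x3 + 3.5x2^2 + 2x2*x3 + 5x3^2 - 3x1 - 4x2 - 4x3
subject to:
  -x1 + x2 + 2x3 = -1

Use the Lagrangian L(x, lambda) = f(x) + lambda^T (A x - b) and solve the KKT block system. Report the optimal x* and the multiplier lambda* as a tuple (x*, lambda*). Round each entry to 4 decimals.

Form the Lagrangian:
  L(x, lambda) = (1/2) x^T Q x + c^T x + lambda^T (A x - b)
Stationarity (grad_x L = 0): Q x + c + A^T lambda = 0.
Primal feasibility: A x = b.

This gives the KKT block system:
  [ Q   A^T ] [ x     ]   [-c ]
  [ A    0  ] [ lambda ] = [ b ]

Solving the linear system:
  x*      = (1.1429, 0.5238, -0.1905)
  lambda* = (3)
  f(x*)   = -0.881

x* = (1.1429, 0.5238, -0.1905), lambda* = (3)


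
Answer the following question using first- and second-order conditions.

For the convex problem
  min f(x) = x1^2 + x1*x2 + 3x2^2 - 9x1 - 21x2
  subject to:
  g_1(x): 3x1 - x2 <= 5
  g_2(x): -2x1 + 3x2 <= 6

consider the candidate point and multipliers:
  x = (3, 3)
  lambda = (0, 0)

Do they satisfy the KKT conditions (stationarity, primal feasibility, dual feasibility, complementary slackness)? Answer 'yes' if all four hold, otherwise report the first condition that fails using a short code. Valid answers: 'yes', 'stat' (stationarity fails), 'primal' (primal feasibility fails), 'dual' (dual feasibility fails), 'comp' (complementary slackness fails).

Gradient of f: grad f(x) = Q x + c = (0, 0)
Constraint values g_i(x) = a_i^T x - b_i:
  g_1((3, 3)) = 1
  g_2((3, 3)) = -3
Stationarity residual: grad f(x) + sum_i lambda_i a_i = (0, 0)
  -> stationarity OK
Primal feasibility (all g_i <= 0): FAILS
Dual feasibility (all lambda_i >= 0): OK
Complementary slackness (lambda_i * g_i(x) = 0 for all i): OK

Verdict: the first failing condition is primal_feasibility -> primal.

primal


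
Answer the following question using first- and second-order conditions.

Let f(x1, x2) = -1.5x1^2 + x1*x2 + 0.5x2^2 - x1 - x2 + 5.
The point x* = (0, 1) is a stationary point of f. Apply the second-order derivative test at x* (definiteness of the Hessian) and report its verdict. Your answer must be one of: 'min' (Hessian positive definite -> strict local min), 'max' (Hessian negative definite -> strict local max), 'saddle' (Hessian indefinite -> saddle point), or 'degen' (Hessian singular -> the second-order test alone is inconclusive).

Compute the Hessian H = grad^2 f:
  H = [[-3, 1], [1, 1]]
Verify stationarity: grad f(x*) = H x* + g = (0, 0).
Eigenvalues of H: -3.2361, 1.2361.
Eigenvalues have mixed signs, so H is indefinite -> x* is a saddle point.

saddle


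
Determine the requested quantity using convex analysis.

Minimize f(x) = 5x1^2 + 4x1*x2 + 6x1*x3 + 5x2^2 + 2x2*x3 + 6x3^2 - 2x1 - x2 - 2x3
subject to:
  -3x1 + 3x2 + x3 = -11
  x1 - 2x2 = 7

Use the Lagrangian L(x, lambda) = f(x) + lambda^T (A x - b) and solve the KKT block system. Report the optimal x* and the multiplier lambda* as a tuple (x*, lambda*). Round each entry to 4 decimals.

Form the Lagrangian:
  L(x, lambda) = (1/2) x^T Q x + c^T x + lambda^T (A x - b)
Stationarity (grad_x L = 0): Q x + c + A^T lambda = 0.
Primal feasibility: A x = b.

This gives the KKT block system:
  [ Q   A^T ] [ x     ]   [-c ]
  [ A    0  ] [ lambda ] = [ b ]

Solving the linear system:
  x*      = (0.9302, -3.0349, 0.8953)
  lambda* = (-8.2558, -25.3023)
  f(x*)   = 42.843

x* = (0.9302, -3.0349, 0.8953), lambda* = (-8.2558, -25.3023)


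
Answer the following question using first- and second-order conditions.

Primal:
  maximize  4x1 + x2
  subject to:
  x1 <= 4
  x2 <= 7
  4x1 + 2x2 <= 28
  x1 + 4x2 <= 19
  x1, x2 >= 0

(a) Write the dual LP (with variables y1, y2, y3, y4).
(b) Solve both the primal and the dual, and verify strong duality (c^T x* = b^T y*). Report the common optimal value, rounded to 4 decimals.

The standard primal-dual pair for 'max c^T x s.t. A x <= b, x >= 0' is:
  Dual:  min b^T y  s.t.  A^T y >= c,  y >= 0.

So the dual LP is:
  minimize  4y1 + 7y2 + 28y3 + 19y4
  subject to:
    y1 + 4y3 + y4 >= 4
    y2 + 2y3 + 4y4 >= 1
    y1, y2, y3, y4 >= 0

Solving the primal: x* = (4, 3.75).
  primal value c^T x* = 19.75.
Solving the dual: y* = (3.75, 0, 0, 0.25).
  dual value b^T y* = 19.75.
Strong duality: c^T x* = b^T y*. Confirmed.

19.75


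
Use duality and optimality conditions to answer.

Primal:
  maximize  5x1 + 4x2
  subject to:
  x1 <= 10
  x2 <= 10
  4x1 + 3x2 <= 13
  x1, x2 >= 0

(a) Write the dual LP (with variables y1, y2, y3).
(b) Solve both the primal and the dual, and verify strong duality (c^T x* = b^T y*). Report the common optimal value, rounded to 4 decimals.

The standard primal-dual pair for 'max c^T x s.t. A x <= b, x >= 0' is:
  Dual:  min b^T y  s.t.  A^T y >= c,  y >= 0.

So the dual LP is:
  minimize  10y1 + 10y2 + 13y3
  subject to:
    y1 + 4y3 >= 5
    y2 + 3y3 >= 4
    y1, y2, y3 >= 0

Solving the primal: x* = (0, 4.3333).
  primal value c^T x* = 17.3333.
Solving the dual: y* = (0, 0, 1.3333).
  dual value b^T y* = 17.3333.
Strong duality: c^T x* = b^T y*. Confirmed.

17.3333


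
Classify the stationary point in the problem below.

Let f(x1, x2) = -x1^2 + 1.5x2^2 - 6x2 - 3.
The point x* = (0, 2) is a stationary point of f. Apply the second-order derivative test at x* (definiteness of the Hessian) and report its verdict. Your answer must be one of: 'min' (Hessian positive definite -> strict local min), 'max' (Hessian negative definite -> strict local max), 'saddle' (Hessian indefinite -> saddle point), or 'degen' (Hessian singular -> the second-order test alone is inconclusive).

Compute the Hessian H = grad^2 f:
  H = [[-2, 0], [0, 3]]
Verify stationarity: grad f(x*) = H x* + g = (0, 0).
Eigenvalues of H: -2, 3.
Eigenvalues have mixed signs, so H is indefinite -> x* is a saddle point.

saddle


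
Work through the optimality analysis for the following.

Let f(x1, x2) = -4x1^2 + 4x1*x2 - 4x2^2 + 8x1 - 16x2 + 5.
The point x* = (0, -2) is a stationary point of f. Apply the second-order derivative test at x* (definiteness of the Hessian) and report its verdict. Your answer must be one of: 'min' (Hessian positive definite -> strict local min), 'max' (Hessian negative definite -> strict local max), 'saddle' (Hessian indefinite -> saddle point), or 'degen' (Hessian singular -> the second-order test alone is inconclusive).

Compute the Hessian H = grad^2 f:
  H = [[-8, 4], [4, -8]]
Verify stationarity: grad f(x*) = H x* + g = (0, 0).
Eigenvalues of H: -12, -4.
Both eigenvalues < 0, so H is negative definite -> x* is a strict local max.

max


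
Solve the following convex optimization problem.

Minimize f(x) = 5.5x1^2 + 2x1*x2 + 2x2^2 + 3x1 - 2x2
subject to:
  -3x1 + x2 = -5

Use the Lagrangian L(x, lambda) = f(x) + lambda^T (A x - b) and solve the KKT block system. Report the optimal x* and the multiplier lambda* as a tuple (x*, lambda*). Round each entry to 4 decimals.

Form the Lagrangian:
  L(x, lambda) = (1/2) x^T Q x + c^T x + lambda^T (A x - b)
Stationarity (grad_x L = 0): Q x + c + A^T lambda = 0.
Primal feasibility: A x = b.

This gives the KKT block system:
  [ Q   A^T ] [ x     ]   [-c ]
  [ A    0  ] [ lambda ] = [ b ]

Solving the linear system:
  x*      = (1.2373, -1.2881)
  lambda* = (4.678)
  f(x*)   = 14.839

x* = (1.2373, -1.2881), lambda* = (4.678)


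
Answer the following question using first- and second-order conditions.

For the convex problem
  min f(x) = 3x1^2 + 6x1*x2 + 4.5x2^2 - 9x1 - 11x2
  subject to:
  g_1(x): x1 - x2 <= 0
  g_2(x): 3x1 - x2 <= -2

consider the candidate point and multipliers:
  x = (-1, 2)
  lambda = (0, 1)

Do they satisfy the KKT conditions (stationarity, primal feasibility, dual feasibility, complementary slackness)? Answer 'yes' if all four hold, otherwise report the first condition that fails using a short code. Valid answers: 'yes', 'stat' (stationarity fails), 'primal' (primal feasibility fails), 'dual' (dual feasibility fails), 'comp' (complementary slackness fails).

Gradient of f: grad f(x) = Q x + c = (-3, 1)
Constraint values g_i(x) = a_i^T x - b_i:
  g_1((-1, 2)) = -3
  g_2((-1, 2)) = -3
Stationarity residual: grad f(x) + sum_i lambda_i a_i = (0, 0)
  -> stationarity OK
Primal feasibility (all g_i <= 0): OK
Dual feasibility (all lambda_i >= 0): OK
Complementary slackness (lambda_i * g_i(x) = 0 for all i): FAILS

Verdict: the first failing condition is complementary_slackness -> comp.

comp


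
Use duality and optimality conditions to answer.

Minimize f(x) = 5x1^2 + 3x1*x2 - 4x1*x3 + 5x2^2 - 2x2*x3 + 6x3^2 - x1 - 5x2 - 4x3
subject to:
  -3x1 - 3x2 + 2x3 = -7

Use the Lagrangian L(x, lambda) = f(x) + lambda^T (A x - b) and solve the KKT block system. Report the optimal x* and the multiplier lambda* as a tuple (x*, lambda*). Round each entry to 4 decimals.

Form the Lagrangian:
  L(x, lambda) = (1/2) x^T Q x + c^T x + lambda^T (A x - b)
Stationarity (grad_x L = 0): Q x + c + A^T lambda = 0.
Primal feasibility: A x = b.

This gives the KKT block system:
  [ Q   A^T ] [ x     ]   [-c ]
  [ A    0  ] [ lambda ] = [ b ]

Solving the linear system:
  x*      = (0.985, 1.494, 0.2186)
  lambda* = (4.1527)
  f(x*)   = 9.8698

x* = (0.985, 1.494, 0.2186), lambda* = (4.1527)


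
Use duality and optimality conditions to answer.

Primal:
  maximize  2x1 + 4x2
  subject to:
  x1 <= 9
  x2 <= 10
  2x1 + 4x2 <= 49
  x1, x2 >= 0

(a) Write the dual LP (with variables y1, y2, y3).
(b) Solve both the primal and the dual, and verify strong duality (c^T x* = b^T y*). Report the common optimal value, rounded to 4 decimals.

The standard primal-dual pair for 'max c^T x s.t. A x <= b, x >= 0' is:
  Dual:  min b^T y  s.t.  A^T y >= c,  y >= 0.

So the dual LP is:
  minimize  9y1 + 10y2 + 49y3
  subject to:
    y1 + 2y3 >= 2
    y2 + 4y3 >= 4
    y1, y2, y3 >= 0

Solving the primal: x* = (4.5, 10).
  primal value c^T x* = 49.
Solving the dual: y* = (0, 0, 1).
  dual value b^T y* = 49.
Strong duality: c^T x* = b^T y*. Confirmed.

49


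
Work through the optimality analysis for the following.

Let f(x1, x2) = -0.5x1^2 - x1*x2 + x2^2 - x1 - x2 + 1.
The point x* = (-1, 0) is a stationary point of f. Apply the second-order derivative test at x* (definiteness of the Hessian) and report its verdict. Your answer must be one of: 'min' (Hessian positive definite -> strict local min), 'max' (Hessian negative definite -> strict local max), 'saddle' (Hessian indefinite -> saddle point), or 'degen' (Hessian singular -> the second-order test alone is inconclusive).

Compute the Hessian H = grad^2 f:
  H = [[-1, -1], [-1, 2]]
Verify stationarity: grad f(x*) = H x* + g = (0, 0).
Eigenvalues of H: -1.3028, 2.3028.
Eigenvalues have mixed signs, so H is indefinite -> x* is a saddle point.

saddle


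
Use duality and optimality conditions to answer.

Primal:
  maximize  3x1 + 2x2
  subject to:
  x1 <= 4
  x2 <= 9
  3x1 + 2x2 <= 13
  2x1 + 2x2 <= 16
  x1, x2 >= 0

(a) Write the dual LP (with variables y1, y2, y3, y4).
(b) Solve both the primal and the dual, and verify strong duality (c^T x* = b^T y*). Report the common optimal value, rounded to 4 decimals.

The standard primal-dual pair for 'max c^T x s.t. A x <= b, x >= 0' is:
  Dual:  min b^T y  s.t.  A^T y >= c,  y >= 0.

So the dual LP is:
  minimize  4y1 + 9y2 + 13y3 + 16y4
  subject to:
    y1 + 3y3 + 2y4 >= 3
    y2 + 2y3 + 2y4 >= 2
    y1, y2, y3, y4 >= 0

Solving the primal: x* = (4, 0.5).
  primal value c^T x* = 13.
Solving the dual: y* = (0, 0, 1, 0).
  dual value b^T y* = 13.
Strong duality: c^T x* = b^T y*. Confirmed.

13


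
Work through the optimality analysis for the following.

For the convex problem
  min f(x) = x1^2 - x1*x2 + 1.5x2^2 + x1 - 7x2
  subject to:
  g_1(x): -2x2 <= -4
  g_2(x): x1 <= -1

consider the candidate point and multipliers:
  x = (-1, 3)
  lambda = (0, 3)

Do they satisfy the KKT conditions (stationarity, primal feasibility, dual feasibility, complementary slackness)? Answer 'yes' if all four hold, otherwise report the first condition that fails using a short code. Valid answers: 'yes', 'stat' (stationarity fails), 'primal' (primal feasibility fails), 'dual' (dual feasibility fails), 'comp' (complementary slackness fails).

Gradient of f: grad f(x) = Q x + c = (-4, 3)
Constraint values g_i(x) = a_i^T x - b_i:
  g_1((-1, 3)) = -2
  g_2((-1, 3)) = 0
Stationarity residual: grad f(x) + sum_i lambda_i a_i = (-1, 3)
  -> stationarity FAILS
Primal feasibility (all g_i <= 0): OK
Dual feasibility (all lambda_i >= 0): OK
Complementary slackness (lambda_i * g_i(x) = 0 for all i): OK

Verdict: the first failing condition is stationarity -> stat.

stat


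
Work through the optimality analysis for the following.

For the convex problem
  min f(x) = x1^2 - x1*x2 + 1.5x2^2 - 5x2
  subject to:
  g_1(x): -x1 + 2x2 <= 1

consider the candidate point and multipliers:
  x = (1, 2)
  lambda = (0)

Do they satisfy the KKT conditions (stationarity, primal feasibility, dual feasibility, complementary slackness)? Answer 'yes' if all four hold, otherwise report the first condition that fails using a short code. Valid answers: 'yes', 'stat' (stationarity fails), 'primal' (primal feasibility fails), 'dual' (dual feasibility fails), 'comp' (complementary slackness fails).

Gradient of f: grad f(x) = Q x + c = (0, 0)
Constraint values g_i(x) = a_i^T x - b_i:
  g_1((1, 2)) = 2
Stationarity residual: grad f(x) + sum_i lambda_i a_i = (0, 0)
  -> stationarity OK
Primal feasibility (all g_i <= 0): FAILS
Dual feasibility (all lambda_i >= 0): OK
Complementary slackness (lambda_i * g_i(x) = 0 for all i): OK

Verdict: the first failing condition is primal_feasibility -> primal.

primal


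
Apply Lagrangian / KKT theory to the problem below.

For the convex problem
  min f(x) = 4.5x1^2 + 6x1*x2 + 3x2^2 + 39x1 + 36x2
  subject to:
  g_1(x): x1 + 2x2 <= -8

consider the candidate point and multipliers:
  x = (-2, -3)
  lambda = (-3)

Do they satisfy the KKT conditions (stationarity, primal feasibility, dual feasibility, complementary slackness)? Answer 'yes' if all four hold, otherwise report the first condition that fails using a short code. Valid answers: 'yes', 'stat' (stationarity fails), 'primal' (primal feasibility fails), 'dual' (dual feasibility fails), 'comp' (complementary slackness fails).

Gradient of f: grad f(x) = Q x + c = (3, 6)
Constraint values g_i(x) = a_i^T x - b_i:
  g_1((-2, -3)) = 0
Stationarity residual: grad f(x) + sum_i lambda_i a_i = (0, 0)
  -> stationarity OK
Primal feasibility (all g_i <= 0): OK
Dual feasibility (all lambda_i >= 0): FAILS
Complementary slackness (lambda_i * g_i(x) = 0 for all i): OK

Verdict: the first failing condition is dual_feasibility -> dual.

dual


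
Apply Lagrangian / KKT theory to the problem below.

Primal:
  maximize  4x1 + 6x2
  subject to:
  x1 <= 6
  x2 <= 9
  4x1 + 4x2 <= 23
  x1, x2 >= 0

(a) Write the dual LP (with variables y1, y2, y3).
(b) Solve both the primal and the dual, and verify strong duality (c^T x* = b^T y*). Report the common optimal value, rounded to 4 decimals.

The standard primal-dual pair for 'max c^T x s.t. A x <= b, x >= 0' is:
  Dual:  min b^T y  s.t.  A^T y >= c,  y >= 0.

So the dual LP is:
  minimize  6y1 + 9y2 + 23y3
  subject to:
    y1 + 4y3 >= 4
    y2 + 4y3 >= 6
    y1, y2, y3 >= 0

Solving the primal: x* = (0, 5.75).
  primal value c^T x* = 34.5.
Solving the dual: y* = (0, 0, 1.5).
  dual value b^T y* = 34.5.
Strong duality: c^T x* = b^T y*. Confirmed.

34.5


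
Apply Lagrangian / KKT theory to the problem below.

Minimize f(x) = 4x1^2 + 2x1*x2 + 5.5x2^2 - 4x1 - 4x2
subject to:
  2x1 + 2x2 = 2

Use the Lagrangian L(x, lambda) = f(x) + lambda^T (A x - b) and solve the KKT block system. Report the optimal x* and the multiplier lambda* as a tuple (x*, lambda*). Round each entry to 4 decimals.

Form the Lagrangian:
  L(x, lambda) = (1/2) x^T Q x + c^T x + lambda^T (A x - b)
Stationarity (grad_x L = 0): Q x + c + A^T lambda = 0.
Primal feasibility: A x = b.

This gives the KKT block system:
  [ Q   A^T ] [ x     ]   [-c ]
  [ A    0  ] [ lambda ] = [ b ]

Solving the linear system:
  x*      = (0.6, 0.4)
  lambda* = (-0.8)
  f(x*)   = -1.2

x* = (0.6, 0.4), lambda* = (-0.8)


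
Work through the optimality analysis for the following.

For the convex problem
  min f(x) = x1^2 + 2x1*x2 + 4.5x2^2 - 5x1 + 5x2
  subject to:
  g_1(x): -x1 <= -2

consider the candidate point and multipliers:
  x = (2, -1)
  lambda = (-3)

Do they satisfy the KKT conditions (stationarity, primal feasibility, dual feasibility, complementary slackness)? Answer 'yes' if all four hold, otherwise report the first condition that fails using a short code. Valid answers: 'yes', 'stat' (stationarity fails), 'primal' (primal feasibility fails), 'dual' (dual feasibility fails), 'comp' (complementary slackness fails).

Gradient of f: grad f(x) = Q x + c = (-3, 0)
Constraint values g_i(x) = a_i^T x - b_i:
  g_1((2, -1)) = 0
Stationarity residual: grad f(x) + sum_i lambda_i a_i = (0, 0)
  -> stationarity OK
Primal feasibility (all g_i <= 0): OK
Dual feasibility (all lambda_i >= 0): FAILS
Complementary slackness (lambda_i * g_i(x) = 0 for all i): OK

Verdict: the first failing condition is dual_feasibility -> dual.

dual


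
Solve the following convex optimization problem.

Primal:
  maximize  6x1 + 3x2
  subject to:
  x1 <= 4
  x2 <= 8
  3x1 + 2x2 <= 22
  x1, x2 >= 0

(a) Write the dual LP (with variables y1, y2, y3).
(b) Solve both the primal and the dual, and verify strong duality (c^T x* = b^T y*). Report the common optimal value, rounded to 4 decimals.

The standard primal-dual pair for 'max c^T x s.t. A x <= b, x >= 0' is:
  Dual:  min b^T y  s.t.  A^T y >= c,  y >= 0.

So the dual LP is:
  minimize  4y1 + 8y2 + 22y3
  subject to:
    y1 + 3y3 >= 6
    y2 + 2y3 >= 3
    y1, y2, y3 >= 0

Solving the primal: x* = (4, 5).
  primal value c^T x* = 39.
Solving the dual: y* = (1.5, 0, 1.5).
  dual value b^T y* = 39.
Strong duality: c^T x* = b^T y*. Confirmed.

39


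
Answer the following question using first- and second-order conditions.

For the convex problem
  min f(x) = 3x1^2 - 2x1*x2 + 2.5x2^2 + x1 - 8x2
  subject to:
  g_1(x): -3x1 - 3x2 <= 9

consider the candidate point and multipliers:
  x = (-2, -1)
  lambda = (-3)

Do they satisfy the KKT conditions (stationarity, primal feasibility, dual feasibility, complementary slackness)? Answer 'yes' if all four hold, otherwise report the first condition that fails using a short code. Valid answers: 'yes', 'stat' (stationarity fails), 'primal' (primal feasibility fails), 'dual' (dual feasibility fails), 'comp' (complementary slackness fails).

Gradient of f: grad f(x) = Q x + c = (-9, -9)
Constraint values g_i(x) = a_i^T x - b_i:
  g_1((-2, -1)) = 0
Stationarity residual: grad f(x) + sum_i lambda_i a_i = (0, 0)
  -> stationarity OK
Primal feasibility (all g_i <= 0): OK
Dual feasibility (all lambda_i >= 0): FAILS
Complementary slackness (lambda_i * g_i(x) = 0 for all i): OK

Verdict: the first failing condition is dual_feasibility -> dual.

dual


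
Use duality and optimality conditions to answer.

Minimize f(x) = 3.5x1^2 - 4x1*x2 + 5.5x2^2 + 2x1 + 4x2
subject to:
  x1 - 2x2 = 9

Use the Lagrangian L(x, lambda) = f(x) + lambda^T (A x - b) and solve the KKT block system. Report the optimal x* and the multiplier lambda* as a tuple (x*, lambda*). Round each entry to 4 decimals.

Form the Lagrangian:
  L(x, lambda) = (1/2) x^T Q x + c^T x + lambda^T (A x - b)
Stationarity (grad_x L = 0): Q x + c + A^T lambda = 0.
Primal feasibility: A x = b.

This gives the KKT block system:
  [ Q   A^T ] [ x     ]   [-c ]
  [ A    0  ] [ lambda ] = [ b ]

Solving the linear system:
  x*      = (0.4783, -4.2609)
  lambda* = (-22.3913)
  f(x*)   = 92.7174

x* = (0.4783, -4.2609), lambda* = (-22.3913)


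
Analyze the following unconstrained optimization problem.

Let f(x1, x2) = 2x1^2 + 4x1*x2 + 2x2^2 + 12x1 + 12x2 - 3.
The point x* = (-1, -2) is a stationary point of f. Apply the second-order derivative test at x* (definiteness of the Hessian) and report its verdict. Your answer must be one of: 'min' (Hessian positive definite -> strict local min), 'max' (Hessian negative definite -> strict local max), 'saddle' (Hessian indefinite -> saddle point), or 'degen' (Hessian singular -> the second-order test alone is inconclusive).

Compute the Hessian H = grad^2 f:
  H = [[4, 4], [4, 4]]
Verify stationarity: grad f(x*) = H x* + g = (0, 0).
Eigenvalues of H: 0, 8.
H has a zero eigenvalue (singular; positive semidefinite but not definite), so H is neither positive definite, negative definite, nor indefinite. The second-order test alone is inconclusive -> degen.
(Indeed, f is constant along the null direction of H through x*, so x* is not a strict local extremum.)

degen


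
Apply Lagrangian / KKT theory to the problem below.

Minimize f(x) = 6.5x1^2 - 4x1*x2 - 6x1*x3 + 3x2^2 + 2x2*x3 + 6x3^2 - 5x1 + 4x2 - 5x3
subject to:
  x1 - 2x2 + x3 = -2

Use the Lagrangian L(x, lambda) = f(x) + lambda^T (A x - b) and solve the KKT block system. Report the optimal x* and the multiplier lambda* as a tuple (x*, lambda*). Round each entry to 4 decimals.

Form the Lagrangian:
  L(x, lambda) = (1/2) x^T Q x + c^T x + lambda^T (A x - b)
Stationarity (grad_x L = 0): Q x + c + A^T lambda = 0.
Primal feasibility: A x = b.

This gives the KKT block system:
  [ Q   A^T ] [ x     ]   [-c ]
  [ A    0  ] [ lambda ] = [ b ]

Solving the linear system:
  x*      = (0.3849, 1.1962, 0.0075)
  lambda* = (4.8264)
  f(x*)   = 6.2377

x* = (0.3849, 1.1962, 0.0075), lambda* = (4.8264)


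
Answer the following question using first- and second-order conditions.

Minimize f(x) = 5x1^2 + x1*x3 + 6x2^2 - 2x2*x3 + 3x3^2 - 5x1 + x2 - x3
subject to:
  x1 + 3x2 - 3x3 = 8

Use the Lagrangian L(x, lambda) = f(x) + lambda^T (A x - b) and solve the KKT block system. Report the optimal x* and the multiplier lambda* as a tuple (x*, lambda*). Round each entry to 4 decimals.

Form the Lagrangian:
  L(x, lambda) = (1/2) x^T Q x + c^T x + lambda^T (A x - b)
Stationarity (grad_x L = 0): Q x + c + A^T lambda = 0.
Primal feasibility: A x = b.

This gives the KKT block system:
  [ Q   A^T ] [ x     ]   [-c ]
  [ A    0  ] [ lambda ] = [ b ]

Solving the linear system:
  x*      = (1.0558, 0.5859, -1.7288)
  lambda* = (-3.8296)
  f(x*)   = 13.8361

x* = (1.0558, 0.5859, -1.7288), lambda* = (-3.8296)


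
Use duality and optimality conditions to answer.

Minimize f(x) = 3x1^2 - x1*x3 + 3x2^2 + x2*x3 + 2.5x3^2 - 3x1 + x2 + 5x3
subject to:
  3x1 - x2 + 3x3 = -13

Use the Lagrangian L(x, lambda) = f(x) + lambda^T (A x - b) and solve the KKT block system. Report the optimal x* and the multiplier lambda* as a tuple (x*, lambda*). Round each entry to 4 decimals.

Form the Lagrangian:
  L(x, lambda) = (1/2) x^T Q x + c^T x + lambda^T (A x - b)
Stationarity (grad_x L = 0): Q x + c + A^T lambda = 0.
Primal feasibility: A x = b.

This gives the KKT block system:
  [ Q   A^T ] [ x     ]   [-c ]
  [ A    0  ] [ lambda ] = [ b ]

Solving the linear system:
  x*      = (-1.2173, 0.7251, -2.8743)
  lambda* = (2.4764)
  f(x*)   = 11.0995

x* = (-1.2173, 0.7251, -2.8743), lambda* = (2.4764)


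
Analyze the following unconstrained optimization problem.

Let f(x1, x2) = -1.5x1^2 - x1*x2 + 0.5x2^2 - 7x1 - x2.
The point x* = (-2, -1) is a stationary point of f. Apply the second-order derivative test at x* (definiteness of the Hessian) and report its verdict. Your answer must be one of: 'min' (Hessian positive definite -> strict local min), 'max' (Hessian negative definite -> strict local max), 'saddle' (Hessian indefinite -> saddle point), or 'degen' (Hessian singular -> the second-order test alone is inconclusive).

Compute the Hessian H = grad^2 f:
  H = [[-3, -1], [-1, 1]]
Verify stationarity: grad f(x*) = H x* + g = (0, 0).
Eigenvalues of H: -3.2361, 1.2361.
Eigenvalues have mixed signs, so H is indefinite -> x* is a saddle point.

saddle


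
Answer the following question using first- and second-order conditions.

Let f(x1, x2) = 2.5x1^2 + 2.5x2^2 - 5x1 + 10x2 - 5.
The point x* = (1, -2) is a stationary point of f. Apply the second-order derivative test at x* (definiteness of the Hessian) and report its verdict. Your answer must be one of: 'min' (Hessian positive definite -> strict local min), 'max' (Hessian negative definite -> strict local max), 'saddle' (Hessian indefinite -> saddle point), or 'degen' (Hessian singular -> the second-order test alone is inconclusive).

Compute the Hessian H = grad^2 f:
  H = [[5, 0], [0, 5]]
Verify stationarity: grad f(x*) = H x* + g = (0, 0).
Eigenvalues of H: 5, 5.
Both eigenvalues > 0, so H is positive definite -> x* is a strict local min.

min


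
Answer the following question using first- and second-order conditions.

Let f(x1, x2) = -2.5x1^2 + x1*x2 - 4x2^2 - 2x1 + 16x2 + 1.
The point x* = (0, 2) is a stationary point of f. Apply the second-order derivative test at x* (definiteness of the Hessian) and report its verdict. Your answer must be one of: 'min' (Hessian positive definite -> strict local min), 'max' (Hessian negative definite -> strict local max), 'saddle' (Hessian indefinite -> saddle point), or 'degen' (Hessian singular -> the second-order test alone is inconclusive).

Compute the Hessian H = grad^2 f:
  H = [[-5, 1], [1, -8]]
Verify stationarity: grad f(x*) = H x* + g = (0, 0).
Eigenvalues of H: -8.3028, -4.6972.
Both eigenvalues < 0, so H is negative definite -> x* is a strict local max.

max


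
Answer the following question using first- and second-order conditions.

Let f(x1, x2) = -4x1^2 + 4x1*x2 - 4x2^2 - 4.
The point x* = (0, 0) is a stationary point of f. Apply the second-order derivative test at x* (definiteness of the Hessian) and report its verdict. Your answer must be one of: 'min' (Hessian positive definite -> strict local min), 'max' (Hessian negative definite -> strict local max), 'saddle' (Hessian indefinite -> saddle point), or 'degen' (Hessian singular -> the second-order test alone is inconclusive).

Compute the Hessian H = grad^2 f:
  H = [[-8, 4], [4, -8]]
Verify stationarity: grad f(x*) = H x* + g = (0, 0).
Eigenvalues of H: -12, -4.
Both eigenvalues < 0, so H is negative definite -> x* is a strict local max.

max


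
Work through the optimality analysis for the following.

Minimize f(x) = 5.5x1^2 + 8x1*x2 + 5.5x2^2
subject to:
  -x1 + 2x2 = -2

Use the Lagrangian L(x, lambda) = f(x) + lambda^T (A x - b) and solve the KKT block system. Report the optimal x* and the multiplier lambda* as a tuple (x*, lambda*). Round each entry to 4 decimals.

Form the Lagrangian:
  L(x, lambda) = (1/2) x^T Q x + c^T x + lambda^T (A x - b)
Stationarity (grad_x L = 0): Q x + c + A^T lambda = 0.
Primal feasibility: A x = b.

This gives the KKT block system:
  [ Q   A^T ] [ x     ]   [-c ]
  [ A    0  ] [ lambda ] = [ b ]

Solving the linear system:
  x*      = (0.6207, -0.6897)
  lambda* = (1.3103)
  f(x*)   = 1.3103

x* = (0.6207, -0.6897), lambda* = (1.3103)


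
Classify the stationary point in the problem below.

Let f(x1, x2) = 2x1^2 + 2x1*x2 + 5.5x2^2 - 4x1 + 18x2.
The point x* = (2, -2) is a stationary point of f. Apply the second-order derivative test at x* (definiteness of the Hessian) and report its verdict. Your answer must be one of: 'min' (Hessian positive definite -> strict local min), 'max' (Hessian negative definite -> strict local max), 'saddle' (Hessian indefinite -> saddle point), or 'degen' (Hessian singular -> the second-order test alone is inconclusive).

Compute the Hessian H = grad^2 f:
  H = [[4, 2], [2, 11]]
Verify stationarity: grad f(x*) = H x* + g = (0, 0).
Eigenvalues of H: 3.4689, 11.5311.
Both eigenvalues > 0, so H is positive definite -> x* is a strict local min.

min


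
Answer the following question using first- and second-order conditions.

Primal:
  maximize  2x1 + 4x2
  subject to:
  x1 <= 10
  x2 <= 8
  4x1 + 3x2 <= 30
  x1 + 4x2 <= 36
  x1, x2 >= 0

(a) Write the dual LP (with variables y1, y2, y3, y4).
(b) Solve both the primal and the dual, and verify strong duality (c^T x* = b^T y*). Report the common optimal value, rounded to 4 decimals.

The standard primal-dual pair for 'max c^T x s.t. A x <= b, x >= 0' is:
  Dual:  min b^T y  s.t.  A^T y >= c,  y >= 0.

So the dual LP is:
  minimize  10y1 + 8y2 + 30y3 + 36y4
  subject to:
    y1 + 4y3 + y4 >= 2
    y2 + 3y3 + 4y4 >= 4
    y1, y2, y3, y4 >= 0

Solving the primal: x* = (1.5, 8).
  primal value c^T x* = 35.
Solving the dual: y* = (0, 2.5, 0.5, 0).
  dual value b^T y* = 35.
Strong duality: c^T x* = b^T y*. Confirmed.

35


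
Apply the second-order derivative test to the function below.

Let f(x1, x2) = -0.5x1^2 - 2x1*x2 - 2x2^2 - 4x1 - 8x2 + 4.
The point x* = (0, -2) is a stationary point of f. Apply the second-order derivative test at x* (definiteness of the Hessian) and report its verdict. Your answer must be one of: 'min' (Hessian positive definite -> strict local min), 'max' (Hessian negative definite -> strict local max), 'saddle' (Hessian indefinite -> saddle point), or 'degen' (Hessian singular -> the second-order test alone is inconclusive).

Compute the Hessian H = grad^2 f:
  H = [[-1, -2], [-2, -4]]
Verify stationarity: grad f(x*) = H x* + g = (0, 0).
Eigenvalues of H: -5, 0.
H has a zero eigenvalue (singular; negative semidefinite but not definite), so H is neither positive definite, negative definite, nor indefinite. The second-order test alone is inconclusive -> degen.
(Indeed, f is constant along the null direction of H through x*, so x* is not a strict local extremum.)

degen


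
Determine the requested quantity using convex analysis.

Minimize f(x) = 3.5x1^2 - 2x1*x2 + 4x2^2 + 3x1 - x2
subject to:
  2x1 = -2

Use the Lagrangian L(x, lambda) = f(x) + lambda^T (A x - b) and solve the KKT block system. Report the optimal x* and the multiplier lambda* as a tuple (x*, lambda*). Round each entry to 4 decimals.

Form the Lagrangian:
  L(x, lambda) = (1/2) x^T Q x + c^T x + lambda^T (A x - b)
Stationarity (grad_x L = 0): Q x + c + A^T lambda = 0.
Primal feasibility: A x = b.

This gives the KKT block system:
  [ Q   A^T ] [ x     ]   [-c ]
  [ A    0  ] [ lambda ] = [ b ]

Solving the linear system:
  x*      = (-1, -0.125)
  lambda* = (1.875)
  f(x*)   = 0.4375

x* = (-1, -0.125), lambda* = (1.875)


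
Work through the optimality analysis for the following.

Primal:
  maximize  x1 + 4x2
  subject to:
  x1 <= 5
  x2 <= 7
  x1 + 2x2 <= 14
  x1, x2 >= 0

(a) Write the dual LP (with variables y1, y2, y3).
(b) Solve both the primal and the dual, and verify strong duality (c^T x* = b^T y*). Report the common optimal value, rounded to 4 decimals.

The standard primal-dual pair for 'max c^T x s.t. A x <= b, x >= 0' is:
  Dual:  min b^T y  s.t.  A^T y >= c,  y >= 0.

So the dual LP is:
  minimize  5y1 + 7y2 + 14y3
  subject to:
    y1 + y3 >= 1
    y2 + 2y3 >= 4
    y1, y2, y3 >= 0

Solving the primal: x* = (0, 7).
  primal value c^T x* = 28.
Solving the dual: y* = (0, 0, 2).
  dual value b^T y* = 28.
Strong duality: c^T x* = b^T y*. Confirmed.

28


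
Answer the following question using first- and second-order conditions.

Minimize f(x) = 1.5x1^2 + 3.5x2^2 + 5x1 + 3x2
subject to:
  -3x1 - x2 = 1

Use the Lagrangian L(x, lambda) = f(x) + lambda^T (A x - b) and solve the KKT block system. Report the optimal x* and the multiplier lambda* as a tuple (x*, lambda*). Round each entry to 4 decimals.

Form the Lagrangian:
  L(x, lambda) = (1/2) x^T Q x + c^T x + lambda^T (A x - b)
Stationarity (grad_x L = 0): Q x + c + A^T lambda = 0.
Primal feasibility: A x = b.

This gives the KKT block system:
  [ Q   A^T ] [ x     ]   [-c ]
  [ A    0  ] [ lambda ] = [ b ]

Solving the linear system:
  x*      = (-0.2576, -0.2273)
  lambda* = (1.4091)
  f(x*)   = -1.6894

x* = (-0.2576, -0.2273), lambda* = (1.4091)


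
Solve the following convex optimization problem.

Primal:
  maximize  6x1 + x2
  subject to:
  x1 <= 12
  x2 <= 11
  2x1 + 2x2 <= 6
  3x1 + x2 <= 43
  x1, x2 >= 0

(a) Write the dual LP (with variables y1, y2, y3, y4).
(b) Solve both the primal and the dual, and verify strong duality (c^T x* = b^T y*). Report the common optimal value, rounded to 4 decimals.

The standard primal-dual pair for 'max c^T x s.t. A x <= b, x >= 0' is:
  Dual:  min b^T y  s.t.  A^T y >= c,  y >= 0.

So the dual LP is:
  minimize  12y1 + 11y2 + 6y3 + 43y4
  subject to:
    y1 + 2y3 + 3y4 >= 6
    y2 + 2y3 + y4 >= 1
    y1, y2, y3, y4 >= 0

Solving the primal: x* = (3, 0).
  primal value c^T x* = 18.
Solving the dual: y* = (0, 0, 3, 0).
  dual value b^T y* = 18.
Strong duality: c^T x* = b^T y*. Confirmed.

18


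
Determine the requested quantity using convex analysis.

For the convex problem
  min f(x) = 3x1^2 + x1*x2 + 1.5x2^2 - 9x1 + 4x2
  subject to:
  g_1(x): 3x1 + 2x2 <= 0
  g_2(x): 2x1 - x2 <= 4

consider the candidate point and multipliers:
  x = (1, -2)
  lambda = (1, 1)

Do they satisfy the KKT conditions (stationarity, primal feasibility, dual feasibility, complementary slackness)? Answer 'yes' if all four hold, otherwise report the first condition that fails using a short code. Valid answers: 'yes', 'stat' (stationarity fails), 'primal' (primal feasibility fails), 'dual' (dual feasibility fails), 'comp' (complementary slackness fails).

Gradient of f: grad f(x) = Q x + c = (-5, -1)
Constraint values g_i(x) = a_i^T x - b_i:
  g_1((1, -2)) = -1
  g_2((1, -2)) = 0
Stationarity residual: grad f(x) + sum_i lambda_i a_i = (0, 0)
  -> stationarity OK
Primal feasibility (all g_i <= 0): OK
Dual feasibility (all lambda_i >= 0): OK
Complementary slackness (lambda_i * g_i(x) = 0 for all i): FAILS

Verdict: the first failing condition is complementary_slackness -> comp.

comp


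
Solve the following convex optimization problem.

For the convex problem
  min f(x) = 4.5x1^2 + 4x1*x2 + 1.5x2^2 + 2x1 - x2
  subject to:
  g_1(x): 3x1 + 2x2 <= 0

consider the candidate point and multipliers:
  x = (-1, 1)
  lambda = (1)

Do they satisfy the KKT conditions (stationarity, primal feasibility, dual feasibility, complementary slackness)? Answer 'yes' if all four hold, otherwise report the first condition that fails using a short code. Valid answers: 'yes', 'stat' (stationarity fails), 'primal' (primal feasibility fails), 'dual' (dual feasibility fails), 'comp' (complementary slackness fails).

Gradient of f: grad f(x) = Q x + c = (-3, -2)
Constraint values g_i(x) = a_i^T x - b_i:
  g_1((-1, 1)) = -1
Stationarity residual: grad f(x) + sum_i lambda_i a_i = (0, 0)
  -> stationarity OK
Primal feasibility (all g_i <= 0): OK
Dual feasibility (all lambda_i >= 0): OK
Complementary slackness (lambda_i * g_i(x) = 0 for all i): FAILS

Verdict: the first failing condition is complementary_slackness -> comp.

comp
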